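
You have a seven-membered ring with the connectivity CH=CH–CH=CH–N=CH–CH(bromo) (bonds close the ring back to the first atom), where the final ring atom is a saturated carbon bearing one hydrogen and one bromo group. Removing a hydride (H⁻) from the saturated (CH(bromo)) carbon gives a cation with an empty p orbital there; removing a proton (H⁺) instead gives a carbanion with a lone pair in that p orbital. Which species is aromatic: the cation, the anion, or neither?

The cation

Once that carbon is sp², every ring atom has a p orbital and both ions are fully conjugated.
Cation: 3 × 2 + 0 = 6 π electrons → 4(1)+2, aromatic.
Anion: 3 × 2 + 2 = 8 π electrons → 4(2), antiaromatic.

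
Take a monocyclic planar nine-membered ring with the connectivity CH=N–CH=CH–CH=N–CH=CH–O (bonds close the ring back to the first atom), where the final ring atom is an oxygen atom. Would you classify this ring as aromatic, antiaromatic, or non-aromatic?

All ring atoms are sp² and supply a p orbital to the ring (the double-bond atoms are sp², each contributing one p electron; each sp² =N– keeps its lone pair in-plane and puts one electron into the π system; the oxygen donates one lone pair from its p orbital); the conjugation is uninterrupted.
Counting π electrons: 4 × 2 = 8 from the double-bond units + 2 from the O atom = 10.
10 = 4(2) + 2, which satisfies Hückel's 4n+2 rule.

Aromatic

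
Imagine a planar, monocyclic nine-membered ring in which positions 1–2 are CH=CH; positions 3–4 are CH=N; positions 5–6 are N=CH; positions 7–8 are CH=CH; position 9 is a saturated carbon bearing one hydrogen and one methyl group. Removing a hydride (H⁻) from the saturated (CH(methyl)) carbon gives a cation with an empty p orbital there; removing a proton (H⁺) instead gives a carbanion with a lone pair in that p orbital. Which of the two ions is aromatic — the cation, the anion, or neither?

Once that carbon is sp², every ring atom has a p orbital and both ions are fully conjugated.
Cation: 4 × 2 + 0 = 8 π electrons → 4(2), antiaromatic.
Anion: 4 × 2 + 2 = 10 π electrons → 4(2)+2, aromatic.

The anion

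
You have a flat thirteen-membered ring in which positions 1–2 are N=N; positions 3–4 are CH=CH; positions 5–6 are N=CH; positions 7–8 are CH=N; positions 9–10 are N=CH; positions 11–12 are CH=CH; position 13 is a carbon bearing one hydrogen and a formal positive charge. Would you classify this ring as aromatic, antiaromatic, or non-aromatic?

The p orbitals form a continuous loop: every atom in a ring double bond is sp² and brings one electron to the p orbital; the doubly-bonded nitrogens are pyridine-type — their lone pairs lie in the ring plane, leaving one electron in the p orbital; the carbocation has an empty p orbital. The ring is fully conjugated.
Counting π electrons: 6 × 2 = 12 from the double-bond units + 0 from the CH(+) atom = 12.
With 12 = 4·3 π electrons, Hückel's rule classifies the planar ring as antiaromatic.

Antiaromatic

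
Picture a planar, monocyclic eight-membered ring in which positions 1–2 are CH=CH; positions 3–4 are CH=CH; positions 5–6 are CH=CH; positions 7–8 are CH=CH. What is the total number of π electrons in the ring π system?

All ring atoms are sp² and supply a p orbital to the ring (each doubly-bonded ring atom is sp² with one p-orbital electron); the conjugation is uninterrupted.
Tallying contributions gives 4 × 2 = 8 from the 4 double-bond units.
This is cyclooctatetraene.

8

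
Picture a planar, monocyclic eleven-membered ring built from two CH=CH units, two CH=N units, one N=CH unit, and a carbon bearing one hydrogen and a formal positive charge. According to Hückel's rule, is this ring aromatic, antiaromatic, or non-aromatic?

Aromatic

Check conjugation: every atom in a ring double bond is sp² and brings one electron to the p orbital; each sp² =N– keeps its lone pair in-plane and puts one electron into the π system; the carbocation has an empty p orbital — every position has a p orbital, so the cyclic π system is continuous.
Adding the contributions, 5 × 2 = 10 from the double-bond units + 0 from the CH(+) atom = 10.
That gives a 4n+2 count (10, n = 2).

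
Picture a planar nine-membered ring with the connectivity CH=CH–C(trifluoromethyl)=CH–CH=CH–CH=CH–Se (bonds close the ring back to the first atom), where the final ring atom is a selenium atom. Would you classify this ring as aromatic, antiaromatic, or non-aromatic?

All ring atoms are sp² and supply a p orbital to the ring (the double-bond atoms are sp², each contributing one p electron; the selenium donates one lone pair from its p orbital); the conjugation is uninterrupted.
Adding the contributions, 4 × 2 = 8 from the double-bond units + 2 from the Se atom = 10.
That gives a 4n+2 count (10, n = 2).

Aromatic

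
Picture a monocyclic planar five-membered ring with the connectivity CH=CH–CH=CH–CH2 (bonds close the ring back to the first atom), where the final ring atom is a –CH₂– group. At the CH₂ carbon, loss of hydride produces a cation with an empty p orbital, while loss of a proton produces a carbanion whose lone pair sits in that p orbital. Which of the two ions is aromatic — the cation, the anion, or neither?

Once that carbon is sp², every ring atom has a p orbital and both ions are fully conjugated.
Cation: 2 × 2 + 0 = 4 π electrons → 4(1), antiaromatic.
Anion: 2 × 2 + 2 = 6 π electrons → 4(1)+2, aromatic.

The anion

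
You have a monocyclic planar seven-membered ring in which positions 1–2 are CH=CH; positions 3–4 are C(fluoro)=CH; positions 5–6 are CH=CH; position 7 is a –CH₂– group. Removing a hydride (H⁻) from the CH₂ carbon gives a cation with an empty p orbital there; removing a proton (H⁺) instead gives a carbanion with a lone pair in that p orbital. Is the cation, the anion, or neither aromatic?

The cation

In either ion the ring is fully conjugated: every atom, including the new sp² carbon, supplies a p orbital.
Cation: 3 × 2 + 0 = 6 π electrons → 4(1)+2, aromatic.
Anion: 3 × 2 + 2 = 8 π electrons → 4(2), antiaromatic.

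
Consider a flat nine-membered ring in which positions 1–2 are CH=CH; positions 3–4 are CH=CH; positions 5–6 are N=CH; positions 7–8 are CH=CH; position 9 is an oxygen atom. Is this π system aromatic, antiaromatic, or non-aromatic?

Every ring atom contributes a p orbital perpendicular to the ring (every atom in a ring double bond is sp² and brings one electron to the p orbital; each =N– nitrogen is pyridine-type (lone pair in the sp² plane, one electron in the p orbital); the oxygen donates one lone pair from its p orbital), so the π system is cyclic and fully conjugated.
Adding the contributions, 4 × 2 = 8 from the double-bond units + 2 from the O atom = 10.
Since 10 = 4·2 + 2, the ring meets the 4n+2 criterion.

Aromatic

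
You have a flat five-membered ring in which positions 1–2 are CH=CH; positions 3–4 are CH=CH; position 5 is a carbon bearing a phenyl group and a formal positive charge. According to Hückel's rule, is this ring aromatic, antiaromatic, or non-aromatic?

All ring atoms are sp² and supply a p orbital to the ring (each doubly-bonded ring atom is sp² with one p-orbital electron; the carbocation has an empty p orbital); the conjugation is uninterrupted.
Counting π electrons: 2 × 2 = 4 from the double-bond units + 0 from the C(phenyl)(+) atom = 4.
A 4n π count (4, n = 1) in a planar conjugated ring means antiaromatic.

Antiaromatic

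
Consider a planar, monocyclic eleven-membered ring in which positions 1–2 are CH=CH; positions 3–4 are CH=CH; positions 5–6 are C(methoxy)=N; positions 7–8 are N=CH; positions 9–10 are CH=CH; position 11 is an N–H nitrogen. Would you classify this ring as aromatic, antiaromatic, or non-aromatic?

All ring atoms are sp² and supply a p orbital to the ring (every atom in a ring double bond is sp² and brings one electron to the p orbital; each sp² =N– keeps its lone pair in-plane and puts one electron into the π system; the pyrrole-type nitrogen donates its lone pair from the p orbital); the conjugation is uninterrupted.
Adding the contributions, 5 × 2 = 10 from the double-bond units + 2 from the NH atom = 12.
12 = 4(3); a planar, fully conjugated 4n system is antiaromatic.

Antiaromatic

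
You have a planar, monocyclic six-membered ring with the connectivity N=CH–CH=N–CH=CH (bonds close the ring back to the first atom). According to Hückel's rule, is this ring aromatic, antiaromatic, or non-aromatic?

Aromatic

Every ring atom contributes a p orbital perpendicular to the ring (every atom in a ring double bond is sp² and brings one electron to the p orbital; each =N– nitrogen is pyridine-type (lone pair in the sp² plane, one electron in the p orbital)), so the π system is cyclic and fully conjugated.
Adding the contributions, 3 × 2 = 6 from the 3 double-bond units.
Since 6 = 4·1 + 2, the ring meets the 4n+2 criterion.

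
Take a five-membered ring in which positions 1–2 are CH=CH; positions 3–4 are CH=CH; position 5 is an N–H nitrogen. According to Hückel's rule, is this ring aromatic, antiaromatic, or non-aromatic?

Aromatic

All ring atoms are sp² and supply a p orbital to the ring (every atom in a ring double bond is sp² and brings one electron to the p orbital; the pyrrole-type nitrogen donates its lone pair from the p orbital); the conjugation is uninterrupted.
π-electron count: 2 × 2 = 4 from the double-bond units + 2 from the NH atom = 6.
With 6 π electrons (n = 1), the Hückel 4n+2 condition holds.
(This ring is pyrrole.)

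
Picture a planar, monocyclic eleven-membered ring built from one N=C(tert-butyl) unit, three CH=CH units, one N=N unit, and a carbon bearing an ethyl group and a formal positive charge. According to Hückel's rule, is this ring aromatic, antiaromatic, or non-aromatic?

Every ring atom contributes a p orbital perpendicular to the ring (the double-bond atoms are sp², each contributing one p electron; each sp² =N– keeps its lone pair in-plane and puts one electron into the π system; the carbocation has an empty p orbital), so the π system is cyclic and fully conjugated.
π-electron count: 5 × 2 = 10 from the double-bond units + 0 from the C(ethyl)(+) atom = 10.
With 10 π electrons (n = 2), the Hückel 4n+2 condition holds.

Aromatic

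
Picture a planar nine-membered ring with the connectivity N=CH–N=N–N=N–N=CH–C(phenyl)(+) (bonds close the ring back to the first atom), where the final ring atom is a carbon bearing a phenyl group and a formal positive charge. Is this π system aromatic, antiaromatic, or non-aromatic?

Every ring atom contributes a p orbital perpendicular to the ring (the double-bond atoms are sp², each contributing one p electron; the doubly-bonded nitrogens are pyridine-type — their lone pairs lie in the ring plane, leaving one electron in the p orbital; the carbocation has an empty p orbital), so the π system is cyclic and fully conjugated.
Adding the contributions, 4 × 2 = 8 from the double-bond units + 0 from the C(phenyl)(+) atom = 8.
With 8 = 4·2 π electrons, Hückel's rule classifies the planar ring as antiaromatic.

Antiaromatic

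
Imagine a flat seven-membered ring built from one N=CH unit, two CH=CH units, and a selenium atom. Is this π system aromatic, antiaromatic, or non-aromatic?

All ring atoms are sp² and supply a p orbital to the ring (each doubly-bonded ring atom is sp² with one p-orbital electron; each =N– nitrogen is pyridine-type (lone pair in the sp² plane, one electron in the p orbital); the selenium donates one lone pair from its p orbital); the conjugation is uninterrupted.
Adding the contributions, 3 × 2 = 6 from the double-bond units + 2 from the Se atom = 8.
With 8 = 4·2 π electrons, Hückel's rule classifies the planar ring as antiaromatic.

Antiaromatic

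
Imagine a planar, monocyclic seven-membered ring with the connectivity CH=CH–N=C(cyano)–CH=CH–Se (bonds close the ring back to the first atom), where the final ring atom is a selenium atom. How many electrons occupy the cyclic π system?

All ring atoms are sp² and supply a p orbital to the ring (every atom in a ring double bond is sp² and brings one electron to the p orbital; the doubly-bonded nitrogens are pyridine-type — their lone pairs lie in the ring plane, leaving one electron in the p orbital; the selenium donates one lone pair from its p orbital); the conjugation is uninterrupted.
Adding the contributions, 3 × 2 = 6 from the double-bond units + 2 from the Se atom = 8.

8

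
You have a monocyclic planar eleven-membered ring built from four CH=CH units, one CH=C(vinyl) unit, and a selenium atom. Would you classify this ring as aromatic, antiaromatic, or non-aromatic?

All ring atoms are sp² and supply a p orbital to the ring (the double-bond atoms are sp², each contributing one p electron; the selenium donates one lone pair from its p orbital); the conjugation is uninterrupted.
Adding the contributions, 5 × 2 = 10 from the double-bond units + 2 from the Se atom = 12.
12 is a 4n count (n = 3), so the planar conjugated ring is antiaromatic.

Antiaromatic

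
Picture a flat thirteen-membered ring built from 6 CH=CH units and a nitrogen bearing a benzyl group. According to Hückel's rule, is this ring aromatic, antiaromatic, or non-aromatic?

Aromatic

All ring atoms are sp² and supply a p orbital to the ring (every atom in a ring double bond is sp² and brings one electron to the p orbital; the pyrrole-type nitrogen donates its lone pair from the p orbital); the conjugation is uninterrupted.
π-electron count: 6 × 2 = 12 from the double-bond units + 2 from the N(benzyl) atom = 14.
Since 14 = 4·3 + 2, the ring meets the 4n+2 criterion.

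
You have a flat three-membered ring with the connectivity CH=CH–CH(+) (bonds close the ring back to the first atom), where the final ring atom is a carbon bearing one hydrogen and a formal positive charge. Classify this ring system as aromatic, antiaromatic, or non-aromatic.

Aromatic

Check conjugation: the double-bond atoms are sp², each contributing one p electron; the carbocation has an empty p orbital — every position has a p orbital, so the cyclic π system is continuous.
Tallying contributions gives 1 × 2 = 2 from the double-bond unit + 0 from the CH(+) atom = 2.
2 = 4(0) + 2, which satisfies Hückel's 4n+2 rule.
This is the cyclopropenyl cation.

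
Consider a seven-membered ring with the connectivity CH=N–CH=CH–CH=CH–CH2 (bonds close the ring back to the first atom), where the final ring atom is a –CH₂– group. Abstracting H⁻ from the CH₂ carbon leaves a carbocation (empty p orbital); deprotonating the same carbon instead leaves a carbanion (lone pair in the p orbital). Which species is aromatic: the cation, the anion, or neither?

Both ions have a continuous loop of p orbitals — each ring atom is sp².
Cation: 3 × 2 + 0 = 6 π electrons → 4(1)+2, aromatic.
Anion: 3 × 2 + 2 = 8 π electrons → 4(2), antiaromatic.

The cation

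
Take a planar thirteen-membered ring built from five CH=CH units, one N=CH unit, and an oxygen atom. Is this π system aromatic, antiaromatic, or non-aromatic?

All ring atoms are sp² and supply a p orbital to the ring (every atom in a ring double bond is sp² and brings one electron to the p orbital; the doubly-bonded nitrogens are pyridine-type — their lone pairs lie in the ring plane, leaving one electron in the p orbital; the oxygen donates one lone pair from its p orbital); the conjugation is uninterrupted.
Counting π electrons: 6 × 2 = 12 from the double-bond units + 2 from the O atom = 14.
Since 14 = 4·3 + 2, the ring meets the 4n+2 criterion.

Aromatic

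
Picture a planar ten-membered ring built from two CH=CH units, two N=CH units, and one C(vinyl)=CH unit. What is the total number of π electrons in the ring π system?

Every ring atom contributes a p orbital perpendicular to the ring (the double-bond atoms are sp², each contributing one p electron; each =N– nitrogen is pyridine-type (lone pair in the sp² plane, one electron in the p orbital)), so the π system is cyclic and fully conjugated.
Tallying contributions gives 5 × 2 = 10 from the 5 double-bond units.

10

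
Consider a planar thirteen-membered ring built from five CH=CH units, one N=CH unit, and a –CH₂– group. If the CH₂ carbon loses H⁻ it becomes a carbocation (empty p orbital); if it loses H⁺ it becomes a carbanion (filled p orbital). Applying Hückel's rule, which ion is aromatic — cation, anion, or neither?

In either ion the ring is fully conjugated: every atom, including the new sp² carbon, supplies a p orbital.
Cation: 6 × 2 + 0 = 12 π electrons → 4(3), antiaromatic.
Anion: 6 × 2 + 2 = 14 π electrons → 4(3)+2, aromatic.

The anion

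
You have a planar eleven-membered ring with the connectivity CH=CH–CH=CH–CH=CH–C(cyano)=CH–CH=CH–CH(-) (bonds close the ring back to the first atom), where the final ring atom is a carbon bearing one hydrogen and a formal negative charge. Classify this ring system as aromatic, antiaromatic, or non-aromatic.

Check conjugation: each doubly-bonded ring atom is sp² with one p-orbital electron; the carbanion's lone pair occupies the p orbital — every position has a p orbital, so the cyclic π system is continuous.
Tallying contributions gives 5 × 2 = 10 from the double-bond units + 2 from the CH(-) atom = 12.
12 is a 4n count (n = 3), so the planar conjugated ring is antiaromatic.

Antiaromatic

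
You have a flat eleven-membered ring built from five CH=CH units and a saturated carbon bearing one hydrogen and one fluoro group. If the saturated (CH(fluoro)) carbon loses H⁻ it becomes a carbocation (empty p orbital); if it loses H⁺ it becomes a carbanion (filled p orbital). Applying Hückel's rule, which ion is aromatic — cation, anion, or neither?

Both ions have a continuous loop of p orbitals — each ring atom is sp².
Cation: 5 × 2 + 0 = 10 π electrons → 4(2)+2, aromatic.
Anion: 5 × 2 + 2 = 12 π electrons → 4(3), antiaromatic.

The cation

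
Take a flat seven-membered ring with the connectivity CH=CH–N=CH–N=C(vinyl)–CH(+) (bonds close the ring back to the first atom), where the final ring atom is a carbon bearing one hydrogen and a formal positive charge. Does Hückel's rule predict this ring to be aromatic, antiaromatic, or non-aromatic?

Aromatic

The p orbitals form a continuous loop: each doubly-bonded ring atom is sp² with one p-orbital electron; each =N– nitrogen is pyridine-type (lone pair in the sp² plane, one electron in the p orbital); the carbocation has an empty p orbital. The ring is fully conjugated.
Counting π electrons: 3 × 2 = 6 from the double-bond units + 0 from the CH(+) atom = 6.
Since 6 = 4·1 + 2, the ring meets the 4n+2 criterion.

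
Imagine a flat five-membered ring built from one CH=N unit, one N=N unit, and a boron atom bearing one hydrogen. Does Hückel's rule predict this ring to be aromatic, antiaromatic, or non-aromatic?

Every ring atom contributes a p orbital perpendicular to the ring (the double-bond atoms are sp², each contributing one p electron; each =N– nitrogen is pyridine-type (lone pair in the sp² plane, one electron in the p orbital); the boron has an empty p orbital), so the π system is cyclic and fully conjugated.
Counting π electrons: 2 × 2 = 4 from the double-bond units + 0 from the BH atom = 4.
4 is a 4n count (n = 1), so the planar conjugated ring is antiaromatic.

Antiaromatic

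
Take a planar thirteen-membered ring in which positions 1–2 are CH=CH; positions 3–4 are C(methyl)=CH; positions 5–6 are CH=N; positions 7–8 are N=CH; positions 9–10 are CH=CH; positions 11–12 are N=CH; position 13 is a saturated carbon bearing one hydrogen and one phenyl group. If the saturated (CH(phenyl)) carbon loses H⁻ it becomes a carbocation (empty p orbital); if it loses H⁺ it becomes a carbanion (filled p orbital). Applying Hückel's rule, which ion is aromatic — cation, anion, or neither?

The anion

In both ions every ring atom is sp² and contributes a p orbital, so both rings are fully conjugated.
Cation: 6 × 2 + 0 = 12 π electrons → 4(3), antiaromatic.
Anion: 6 × 2 + 2 = 14 π electrons → 4(3)+2, aromatic.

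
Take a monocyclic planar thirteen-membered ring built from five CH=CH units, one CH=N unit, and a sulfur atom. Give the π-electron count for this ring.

Check conjugation: the double-bond atoms are sp², each contributing one p electron; the doubly-bonded nitrogens are pyridine-type — their lone pairs lie in the ring plane, leaving one electron in the p orbital; the sulfur donates one lone pair from its p orbital — every position has a p orbital, so the cyclic π system is continuous.
Counting π electrons: 6 × 2 = 12 from the double-bond units + 2 from the S atom = 14.

14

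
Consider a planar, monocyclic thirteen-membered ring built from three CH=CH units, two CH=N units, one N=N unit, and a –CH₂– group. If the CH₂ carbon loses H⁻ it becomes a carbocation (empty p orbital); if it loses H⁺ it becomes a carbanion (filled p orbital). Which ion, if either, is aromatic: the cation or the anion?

The anion

Both ions have a continuous loop of p orbitals — each ring atom is sp².
Cation: 6 × 2 + 0 = 12 π electrons → 4(3), antiaromatic.
Anion: 6 × 2 + 2 = 14 π electrons → 4(3)+2, aromatic.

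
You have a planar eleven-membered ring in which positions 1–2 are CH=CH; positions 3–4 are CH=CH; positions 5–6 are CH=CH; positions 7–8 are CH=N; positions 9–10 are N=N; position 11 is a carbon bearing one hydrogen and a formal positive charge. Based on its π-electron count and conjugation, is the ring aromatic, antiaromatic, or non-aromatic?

Aromatic

Every ring atom contributes a p orbital perpendicular to the ring (each doubly-bonded ring atom is sp² with one p-orbital electron; each =N– nitrogen is pyridine-type (lone pair in the sp² plane, one electron in the p orbital); the carbocation has an empty p orbital), so the π system is cyclic and fully conjugated.
Adding the contributions, 5 × 2 = 10 from the double-bond units + 0 from the CH(+) atom = 10.
Since 10 = 4·2 + 2, the ring meets the 4n+2 criterion.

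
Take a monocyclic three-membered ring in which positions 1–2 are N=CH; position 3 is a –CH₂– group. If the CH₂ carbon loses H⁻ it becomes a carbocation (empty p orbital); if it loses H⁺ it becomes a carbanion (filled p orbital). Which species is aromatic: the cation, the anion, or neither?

The cation

In either ion the ring is fully conjugated: every atom, including the new sp² carbon, supplies a p orbital.
Cation: 1 × 2 + 0 = 2 π electrons → 4(0)+2, aromatic.
Anion: 1 × 2 + 2 = 4 π electrons → 4(1), antiaromatic.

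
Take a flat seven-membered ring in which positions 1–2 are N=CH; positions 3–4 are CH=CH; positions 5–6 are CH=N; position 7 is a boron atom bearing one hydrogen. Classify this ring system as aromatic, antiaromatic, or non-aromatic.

Aromatic

All ring atoms are sp² and supply a p orbital to the ring (every atom in a ring double bond is sp² and brings one electron to the p orbital; each =N– nitrogen is pyridine-type (lone pair in the sp² plane, one electron in the p orbital); the boron has an empty p orbital); the conjugation is uninterrupted.
Tallying contributions gives 3 × 2 = 6 from the double-bond units + 0 from the BH atom = 6.
Since 6 = 4·1 + 2, the ring meets the 4n+2 criterion.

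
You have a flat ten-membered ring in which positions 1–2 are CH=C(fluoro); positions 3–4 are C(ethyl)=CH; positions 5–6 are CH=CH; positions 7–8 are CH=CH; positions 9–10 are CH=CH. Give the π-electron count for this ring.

10

Check conjugation: every atom in a ring double bond is sp² and brings one electron to the p orbital — every position has a p orbital, so the cyclic π system is continuous.
π-electron count: 5 × 2 = 10 from the 5 double-bond units.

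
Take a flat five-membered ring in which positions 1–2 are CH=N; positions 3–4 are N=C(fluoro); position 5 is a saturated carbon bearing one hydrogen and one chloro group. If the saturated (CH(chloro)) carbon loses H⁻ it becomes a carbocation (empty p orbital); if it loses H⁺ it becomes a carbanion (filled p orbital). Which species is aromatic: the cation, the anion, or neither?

The anion

In either ion the ring is fully conjugated: every atom, including the new sp² carbon, supplies a p orbital.
Cation: 2 × 2 + 0 = 4 π electrons → 4(1), antiaromatic.
Anion: 2 × 2 + 2 = 6 π electrons → 4(1)+2, aromatic.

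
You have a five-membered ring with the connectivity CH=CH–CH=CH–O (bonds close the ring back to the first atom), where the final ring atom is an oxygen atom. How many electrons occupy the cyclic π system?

6

Check conjugation: the double-bond atoms are sp², each contributing one p electron; the oxygen donates one lone pair from its p orbital — every position has a p orbital, so the cyclic π system is continuous.
Adding the contributions, 2 × 2 = 4 from the double-bond units + 2 from the O atom = 6.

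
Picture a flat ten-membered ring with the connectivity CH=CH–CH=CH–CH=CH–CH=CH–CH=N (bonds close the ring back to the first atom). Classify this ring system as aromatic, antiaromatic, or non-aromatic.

All ring atoms are sp² and supply a p orbital to the ring (every atom in a ring double bond is sp² and brings one electron to the p orbital; the doubly-bonded nitrogens are pyridine-type — their lone pairs lie in the ring plane, leaving one electron in the p orbital); the conjugation is uninterrupted.
Counting π electrons: 5 × 2 = 10 from the 5 double-bond units.
With 10 π electrons (n = 2), the Hückel 4n+2 condition holds.

Aromatic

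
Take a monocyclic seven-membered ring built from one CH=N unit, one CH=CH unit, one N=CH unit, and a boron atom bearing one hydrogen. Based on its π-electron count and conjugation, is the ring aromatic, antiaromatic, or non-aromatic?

The p orbitals form a continuous loop: each doubly-bonded ring atom is sp² with one p-orbital electron; each sp² =N– keeps its lone pair in-plane and puts one electron into the π system; the boron has an empty p orbital. The ring is fully conjugated.
π-electron count: 3 × 2 = 6 from the double-bond units + 0 from the BH atom = 6.
That gives a 4n+2 count (6, n = 1).

Aromatic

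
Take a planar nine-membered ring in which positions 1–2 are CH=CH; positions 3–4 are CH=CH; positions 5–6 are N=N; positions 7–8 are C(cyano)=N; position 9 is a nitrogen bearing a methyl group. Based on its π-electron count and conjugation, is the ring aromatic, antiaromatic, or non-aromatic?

Aromatic

All ring atoms are sp² and supply a p orbital to the ring (each doubly-bonded ring atom is sp² with one p-orbital electron; each sp² =N– keeps its lone pair in-plane and puts one electron into the π system; the pyrrole-type nitrogen donates its lone pair from the p orbital); the conjugation is uninterrupted.
π-electron count: 4 × 2 = 8 from the double-bond units + 2 from the N(methyl) atom = 10.
10 = 4(2) + 2, which satisfies Hückel's 4n+2 rule.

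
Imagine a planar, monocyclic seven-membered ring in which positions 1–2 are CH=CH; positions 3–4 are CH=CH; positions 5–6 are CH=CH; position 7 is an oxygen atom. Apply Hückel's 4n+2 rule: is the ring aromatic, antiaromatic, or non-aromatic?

All ring atoms are sp² and supply a p orbital to the ring (each doubly-bonded ring atom is sp² with one p-orbital electron; the oxygen donates one lone pair from its p orbital); the conjugation is uninterrupted.
Counting π electrons: 3 × 2 = 6 from the double-bond units + 2 from the O atom = 8.
8 = 4(2); a planar, fully conjugated 4n system is antiaromatic.

Antiaromatic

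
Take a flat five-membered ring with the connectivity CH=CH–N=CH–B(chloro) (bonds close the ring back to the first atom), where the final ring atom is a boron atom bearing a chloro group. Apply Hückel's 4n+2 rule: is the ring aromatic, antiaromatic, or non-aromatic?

Antiaromatic

All ring atoms are sp² and supply a p orbital to the ring (each doubly-bonded ring atom is sp² with one p-orbital electron; each sp² =N– keeps its lone pair in-plane and puts one electron into the π system; the boron has an empty p orbital); the conjugation is uninterrupted.
π-electron count: 2 × 2 = 4 from the double-bond units + 0 from the B(chloro) atom = 4.
A 4n π count (4, n = 1) in a planar conjugated ring means antiaromatic.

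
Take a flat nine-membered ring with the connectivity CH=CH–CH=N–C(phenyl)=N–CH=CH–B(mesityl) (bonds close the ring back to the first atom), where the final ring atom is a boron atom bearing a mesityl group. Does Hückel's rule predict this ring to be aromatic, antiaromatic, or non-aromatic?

Antiaromatic

Check conjugation: every atom in a ring double bond is sp² and brings one electron to the p orbital; each =N– nitrogen is pyridine-type (lone pair in the sp² plane, one electron in the p orbital); the boron has an empty p orbital — every position has a p orbital, so the cyclic π system is continuous.
Adding the contributions, 4 × 2 = 8 from the double-bond units + 0 from the B(mesityl) atom = 8.
A 4n π count (8, n = 2) in a planar conjugated ring means antiaromatic.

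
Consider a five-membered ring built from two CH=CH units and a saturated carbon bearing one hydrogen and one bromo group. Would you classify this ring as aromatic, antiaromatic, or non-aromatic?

Non-aromatic

Because that saturated carbon is sp³ and has no p orbital in the ring π system at the CH(bromo) position, the π system cannot extend all the way around the ring.
A ring that is not fully conjugated cannot be aromatic or antiaromatic regardless of its π-electron count.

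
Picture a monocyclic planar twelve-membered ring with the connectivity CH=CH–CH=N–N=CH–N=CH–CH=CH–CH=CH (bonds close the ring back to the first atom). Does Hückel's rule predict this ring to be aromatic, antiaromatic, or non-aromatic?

The p orbitals form a continuous loop: the double-bond atoms are sp², each contributing one p electron; each =N– nitrogen is pyridine-type (lone pair in the sp² plane, one electron in the p orbital). The ring is fully conjugated.
Tallying contributions gives 6 × 2 = 12 from the 6 double-bond units.
12 is a 4n count (n = 3), so the planar conjugated ring is antiaromatic.

Antiaromatic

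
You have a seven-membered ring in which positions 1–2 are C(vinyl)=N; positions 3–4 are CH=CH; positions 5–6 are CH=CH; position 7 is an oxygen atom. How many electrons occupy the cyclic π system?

8

Check conjugation: each doubly-bonded ring atom is sp² with one p-orbital electron; each sp² =N– keeps its lone pair in-plane and puts one electron into the π system; the oxygen donates one lone pair from its p orbital — every position has a p orbital, so the cyclic π system is continuous.
Tallying contributions gives 3 × 2 = 6 from the double-bond units + 2 from the O atom = 8.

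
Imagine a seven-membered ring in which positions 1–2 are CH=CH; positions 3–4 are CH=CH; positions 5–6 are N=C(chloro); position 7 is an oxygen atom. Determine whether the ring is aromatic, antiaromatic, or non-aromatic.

Check conjugation: each doubly-bonded ring atom is sp² with one p-orbital electron; each sp² =N– keeps its lone pair in-plane and puts one electron into the π system; the oxygen donates one lone pair from its p orbital — every position has a p orbital, so the cyclic π system is continuous.
Adding the contributions, 3 × 2 = 6 from the double-bond units + 2 from the O atom = 8.
A 4n π count (8, n = 2) in a planar conjugated ring means antiaromatic.

Antiaromatic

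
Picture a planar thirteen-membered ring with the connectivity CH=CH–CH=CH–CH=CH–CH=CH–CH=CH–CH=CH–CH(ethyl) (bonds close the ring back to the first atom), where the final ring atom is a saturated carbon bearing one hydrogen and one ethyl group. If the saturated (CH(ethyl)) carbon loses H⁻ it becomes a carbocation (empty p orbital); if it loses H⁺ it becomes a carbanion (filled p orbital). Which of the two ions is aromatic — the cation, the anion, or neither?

Once that carbon is sp², every ring atom has a p orbital and both ions are fully conjugated.
Cation: 6 × 2 + 0 = 12 π electrons → 4(3), antiaromatic.
Anion: 6 × 2 + 2 = 14 π electrons → 4(3)+2, aromatic.

The anion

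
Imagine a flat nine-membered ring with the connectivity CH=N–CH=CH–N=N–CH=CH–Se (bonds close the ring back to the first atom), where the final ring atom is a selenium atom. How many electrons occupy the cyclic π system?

All ring atoms are sp² and supply a p orbital to the ring (the double-bond atoms are sp², each contributing one p electron; each =N– nitrogen is pyridine-type (lone pair in the sp² plane, one electron in the p orbital); the selenium donates one lone pair from its p orbital); the conjugation is uninterrupted.
Counting π electrons: 4 × 2 = 8 from the double-bond units + 2 from the Se atom = 10.

10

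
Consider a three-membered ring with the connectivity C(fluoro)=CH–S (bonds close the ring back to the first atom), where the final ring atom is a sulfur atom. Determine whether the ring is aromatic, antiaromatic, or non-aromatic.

All ring atoms are sp² and supply a p orbital to the ring (each doubly-bonded ring atom is sp² with one p-orbital electron; the sulfur donates one lone pair from its p orbital); the conjugation is uninterrupted.
Tallying contributions gives 1 × 2 = 2 from the double-bond unit + 2 from the S atom = 4.
4 is a 4n count (n = 1), so the planar conjugated ring is antiaromatic.

Antiaromatic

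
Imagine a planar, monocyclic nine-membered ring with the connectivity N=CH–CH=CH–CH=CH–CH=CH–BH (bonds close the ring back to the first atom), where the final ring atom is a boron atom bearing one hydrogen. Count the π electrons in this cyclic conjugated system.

8

All ring atoms are sp² and supply a p orbital to the ring (the double-bond atoms are sp², each contributing one p electron; each sp² =N– keeps its lone pair in-plane and puts one electron into the π system; the boron has an empty p orbital); the conjugation is uninterrupted.
Tallying contributions gives 4 × 2 = 8 from the double-bond units + 0 from the BH atom = 8.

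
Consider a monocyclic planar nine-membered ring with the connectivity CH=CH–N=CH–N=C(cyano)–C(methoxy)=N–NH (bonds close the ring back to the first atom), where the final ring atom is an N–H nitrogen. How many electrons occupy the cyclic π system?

The p orbitals form a continuous loop: the double-bond atoms are sp², each contributing one p electron; each sp² =N– keeps its lone pair in-plane and puts one electron into the π system; the pyrrole-type nitrogen donates its lone pair from the p orbital. The ring is fully conjugated.
Adding the contributions, 4 × 2 = 8 from the double-bond units + 2 from the NH atom = 10.

10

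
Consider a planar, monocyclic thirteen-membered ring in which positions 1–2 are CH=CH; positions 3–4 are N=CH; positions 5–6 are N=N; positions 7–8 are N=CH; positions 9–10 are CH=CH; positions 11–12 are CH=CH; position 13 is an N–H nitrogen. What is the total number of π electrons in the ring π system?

All ring atoms are sp² and supply a p orbital to the ring (each doubly-bonded ring atom is sp² with one p-orbital electron; each =N– nitrogen is pyridine-type (lone pair in the sp² plane, one electron in the p orbital); the pyrrole-type nitrogen donates its lone pair from the p orbital); the conjugation is uninterrupted.
Counting π electrons: 6 × 2 = 12 from the double-bond units + 2 from the NH atom = 14.

14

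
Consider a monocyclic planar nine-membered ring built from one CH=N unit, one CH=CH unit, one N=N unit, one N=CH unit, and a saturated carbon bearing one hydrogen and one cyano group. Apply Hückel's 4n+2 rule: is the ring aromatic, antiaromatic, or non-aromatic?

Non-aromatic

The CH(cyano) position has four σ bonds — that saturated carbon is sp³ and has no p orbital in the ring π system — so the cyclic conjugation is interrupted.
Without a continuous loop of overlapping p orbitals the Hückel electron count never comes into play.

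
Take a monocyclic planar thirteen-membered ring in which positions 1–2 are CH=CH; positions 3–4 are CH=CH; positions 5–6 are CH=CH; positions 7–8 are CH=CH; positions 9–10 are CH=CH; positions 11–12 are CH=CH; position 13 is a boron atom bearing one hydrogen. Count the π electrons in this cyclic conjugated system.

All ring atoms are sp² and supply a p orbital to the ring (every atom in a ring double bond is sp² and brings one electron to the p orbital; the boron has an empty p orbital); the conjugation is uninterrupted.
Adding the contributions, 6 × 2 = 12 from the double-bond units + 0 from the BH atom = 12.

12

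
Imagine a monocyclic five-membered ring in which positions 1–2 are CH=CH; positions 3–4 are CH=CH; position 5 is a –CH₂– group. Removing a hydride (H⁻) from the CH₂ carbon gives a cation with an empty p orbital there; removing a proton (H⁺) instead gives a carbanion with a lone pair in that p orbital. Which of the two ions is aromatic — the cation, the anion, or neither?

Once that carbon is sp², every ring atom has a p orbital and both ions are fully conjugated.
Cation: 2 × 2 + 0 = 4 π electrons → 4(1), antiaromatic.
Anion: 2 × 2 + 2 = 6 π electrons → 4(1)+2, aromatic.

The anion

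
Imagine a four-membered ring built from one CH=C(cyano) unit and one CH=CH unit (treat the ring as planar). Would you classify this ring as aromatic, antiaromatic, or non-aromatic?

Every ring atom contributes a p orbital perpendicular to the ring (each doubly-bonded ring atom is sp² with one p-orbital electron), so the π system is cyclic and fully conjugated.
Adding the contributions, 2 × 2 = 4 from the 2 double-bond units.
4 is a 4n count (n = 1), so the planar conjugated ring is antiaromatic.

Antiaromatic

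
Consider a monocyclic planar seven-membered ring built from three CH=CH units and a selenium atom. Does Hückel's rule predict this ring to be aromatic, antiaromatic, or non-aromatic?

The p orbitals form a continuous loop: each doubly-bonded ring atom is sp² with one p-orbital electron; the selenium donates one lone pair from its p orbital. The ring is fully conjugated.
Adding the contributions, 3 × 2 = 6 from the double-bond units + 2 from the Se atom = 8.
8 = 4(2); a planar, fully conjugated 4n system is antiaromatic.

Antiaromatic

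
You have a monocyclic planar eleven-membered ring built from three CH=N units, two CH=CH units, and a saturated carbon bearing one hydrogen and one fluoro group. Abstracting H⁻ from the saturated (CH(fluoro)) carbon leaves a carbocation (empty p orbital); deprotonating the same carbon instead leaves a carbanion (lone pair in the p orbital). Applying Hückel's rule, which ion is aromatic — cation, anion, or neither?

Once that carbon is sp², every ring atom has a p orbital and both ions are fully conjugated.
Cation: 5 × 2 + 0 = 10 π electrons → 4(2)+2, aromatic.
Anion: 5 × 2 + 2 = 12 π electrons → 4(3), antiaromatic.

The cation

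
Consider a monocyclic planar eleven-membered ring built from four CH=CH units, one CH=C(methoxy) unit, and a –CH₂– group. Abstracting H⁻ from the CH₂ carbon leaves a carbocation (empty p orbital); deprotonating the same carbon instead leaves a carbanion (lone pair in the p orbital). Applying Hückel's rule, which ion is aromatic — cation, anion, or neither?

The cation

Once that carbon is sp², every ring atom has a p orbital and both ions are fully conjugated.
Cation: 5 × 2 + 0 = 10 π electrons → 4(2)+2, aromatic.
Anion: 5 × 2 + 2 = 12 π electrons → 4(3), antiaromatic.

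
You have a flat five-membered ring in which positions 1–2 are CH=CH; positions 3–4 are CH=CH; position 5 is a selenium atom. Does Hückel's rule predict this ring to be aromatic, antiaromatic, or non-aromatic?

Aromatic

The p orbitals form a continuous loop: every atom in a ring double bond is sp² and brings one electron to the p orbital; the selenium donates one lone pair from its p orbital. The ring is fully conjugated.
Adding the contributions, 2 × 2 = 4 from the double-bond units + 2 from the Se atom = 6.
That gives a 4n+2 count (6, n = 1).
(This ring is selenophene.)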